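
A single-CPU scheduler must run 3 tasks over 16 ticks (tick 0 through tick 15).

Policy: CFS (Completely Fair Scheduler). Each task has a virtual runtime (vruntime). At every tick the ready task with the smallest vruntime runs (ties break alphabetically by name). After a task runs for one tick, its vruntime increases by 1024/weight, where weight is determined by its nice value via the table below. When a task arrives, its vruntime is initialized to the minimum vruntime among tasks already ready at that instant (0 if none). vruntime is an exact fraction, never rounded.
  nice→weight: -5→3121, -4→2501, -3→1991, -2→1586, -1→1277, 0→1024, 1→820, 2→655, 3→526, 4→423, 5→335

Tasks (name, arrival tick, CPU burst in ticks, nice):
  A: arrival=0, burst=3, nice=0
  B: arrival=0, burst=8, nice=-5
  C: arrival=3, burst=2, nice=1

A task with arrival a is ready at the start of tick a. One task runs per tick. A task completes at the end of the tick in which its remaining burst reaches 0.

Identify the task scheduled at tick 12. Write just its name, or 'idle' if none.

t=0: vr[A=0 B=0] → run A
t=1: vr[A=1 B=0] → run B
t=2: vr[A=1 B=1024/3121] → run B
t=3: vr[A=1 B=2048/3121 C=2048/3121] → run B
t=4: vr[A=1 B=3072/3121 C=2048/3121] → run C
t=5: vr[A=1 B=3072/3121 C=1218816/639805] → run B
t=6: vr[A=1 B=4096/3121 C=1218816/639805] → run A
t=7: vr[A=2 B=4096/3121 C=1218816/639805] → run B
t=8: vr[A=2 B=5120/3121 C=1218816/639805] → run B
t=9: vr[A=2 B=6144/3121 C=1218816/639805] → run C
t=10: vr[A=2 B=6144/3121] → run B
t=11: vr[A=2 B=7168/3121] → run A
t=12: vr[B=7168/3121] → run B
t=13: (idle)
t=14: (idle)
t=15: (idle)

running at tick 12 = B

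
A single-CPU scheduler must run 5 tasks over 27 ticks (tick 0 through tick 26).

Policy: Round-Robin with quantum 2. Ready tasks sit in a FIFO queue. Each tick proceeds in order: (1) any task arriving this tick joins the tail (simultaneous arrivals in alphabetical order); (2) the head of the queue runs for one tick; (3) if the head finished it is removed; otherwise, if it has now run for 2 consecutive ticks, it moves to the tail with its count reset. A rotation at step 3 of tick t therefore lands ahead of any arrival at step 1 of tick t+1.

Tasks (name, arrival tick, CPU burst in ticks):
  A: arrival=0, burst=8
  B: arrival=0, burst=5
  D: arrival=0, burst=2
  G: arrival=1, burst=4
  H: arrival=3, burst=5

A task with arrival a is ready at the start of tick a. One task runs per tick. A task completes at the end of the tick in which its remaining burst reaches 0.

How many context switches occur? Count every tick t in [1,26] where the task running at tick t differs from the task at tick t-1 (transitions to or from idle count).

t=0: queue=[A,B,D] q_used=0 → run A
t=1: queue=[A,B,D,G] q_used=1 → run A
t=2: queue=[B,D,G,A] q_used=0 → run B
t=3: queue=[B,D,G,A,H] q_used=1 → run B
t=4: queue=[D,G,A,H,B] q_used=0 → run D
t=5: queue=[D,G,A,H,B] q_used=1 → run D
t=6: queue=[G,A,H,B] q_used=0 → run G
t=7: queue=[G,A,H,B] q_used=1 → run G
t=8: queue=[A,H,B,G] q_used=0 → run A
t=9: queue=[A,H,B,G] q_used=1 → run A
t=10: queue=[H,B,G,A] q_used=0 → run H
t=11: queue=[H,B,G,A] q_used=1 → run H
t=12: queue=[B,G,A,H] q_used=0 → run B
t=13: queue=[B,G,A,H] q_used=1 → run B
t=14: queue=[G,A,H,B] q_used=0 → run G
t=15: queue=[G,A,H,B] q_used=1 → run G
t=16: queue=[A,H,B] q_used=0 → run A
t=17: queue=[A,H,B] q_used=1 → run A
t=18: queue=[H,B,A] q_used=0 → run H
t=19: queue=[H,B,A] q_used=1 → run H
t=20: queue=[B,A,H] q_used=0 → run B
t=21: queue=[A,H] q_used=0 → run A
t=22: queue=[A,H] q_used=1 → run A
t=23: queue=[H] q_used=0 → run H
t=24: (idle)
t=25: (idle)
t=26: (idle)

context switches = 13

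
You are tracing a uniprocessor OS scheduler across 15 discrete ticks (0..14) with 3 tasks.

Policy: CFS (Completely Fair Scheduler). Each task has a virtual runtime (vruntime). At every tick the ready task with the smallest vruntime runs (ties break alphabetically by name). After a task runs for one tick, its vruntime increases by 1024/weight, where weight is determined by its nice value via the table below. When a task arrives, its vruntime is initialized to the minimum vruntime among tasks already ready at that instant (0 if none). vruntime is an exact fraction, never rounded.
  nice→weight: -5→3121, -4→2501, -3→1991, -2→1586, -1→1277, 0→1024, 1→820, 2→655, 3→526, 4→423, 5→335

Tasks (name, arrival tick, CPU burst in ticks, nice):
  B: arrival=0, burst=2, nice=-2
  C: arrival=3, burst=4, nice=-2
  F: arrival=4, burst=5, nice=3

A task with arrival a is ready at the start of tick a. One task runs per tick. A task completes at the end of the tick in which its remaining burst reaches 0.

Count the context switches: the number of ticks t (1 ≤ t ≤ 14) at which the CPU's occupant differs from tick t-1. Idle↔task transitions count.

context switches = 6

t=0: vr[B=0] → run B
t=1: vr[B=512/793] → run B
t=2: (idle)
t=3: vr[C=0] → run C
t=4: vr[C=512/793 F=512/793] → run C
t=5: vr[C=1024/793 F=512/793] → run F
t=6: vr[C=1024/793 F=540672/208559] → run C
t=7: vr[C=1536/793 F=540672/208559] → run C
t=8: vr[F=540672/208559] → run F
t=9: vr[F=946688/208559] → run F
t=10: vr[F=1352704/208559] → run F
t=11: vr[F=1758720/208559] → run F
t=12: (idle)
t=13: (idle)
t=14: (idle)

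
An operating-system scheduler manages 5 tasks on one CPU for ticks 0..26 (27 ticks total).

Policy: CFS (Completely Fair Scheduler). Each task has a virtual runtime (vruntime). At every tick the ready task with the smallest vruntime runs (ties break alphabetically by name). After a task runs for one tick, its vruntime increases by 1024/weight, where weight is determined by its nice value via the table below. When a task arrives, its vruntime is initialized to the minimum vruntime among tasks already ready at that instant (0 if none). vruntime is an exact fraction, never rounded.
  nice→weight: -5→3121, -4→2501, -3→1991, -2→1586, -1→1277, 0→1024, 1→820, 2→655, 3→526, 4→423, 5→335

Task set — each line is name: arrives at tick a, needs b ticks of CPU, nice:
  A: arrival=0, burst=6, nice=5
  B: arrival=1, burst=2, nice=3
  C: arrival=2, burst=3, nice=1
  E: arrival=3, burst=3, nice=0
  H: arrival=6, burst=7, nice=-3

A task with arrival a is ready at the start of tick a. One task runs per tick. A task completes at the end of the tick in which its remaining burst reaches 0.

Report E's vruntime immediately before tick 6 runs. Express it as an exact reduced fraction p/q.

vruntime(E, start of tick 6) = 1694/335

t=0: vr[A=0] → run A
t=1: vr[A=1024/335 B=1024/335] → run A
t=2: vr[A=2048/335 B=1024/335 C=1024/335] → run B
t=3: vr[A=2048/335 B=440832/88105 C=1024/335 E=1024/335] → run C
t=4: vr[A=2048/335 B=440832/88105 C=59136/13735 E=1024/335] → run E
t=5: vr[A=2048/335 B=440832/88105 C=59136/13735 E=1359/335] → run E
t=6: vr[A=2048/335 B=440832/88105 C=59136/13735 E=1694/335 H=59136/13735] → run C
t=7: vr[A=2048/335 B=440832/88105 C=76288/13735 E=1694/335 H=59136/13735] → run H
t=8: vr[A=2048/335 B=440832/88105 C=76288/13735 E=1694/335 H=131804416/27346385] → run H
t=9: vr[A=2048/335 B=440832/88105 C=76288/13735 E=1694/335 H=145869056/27346385] → run B
t=10: vr[A=2048/335 C=76288/13735 E=1694/335 H=145869056/27346385] → run E
t=11: vr[A=2048/335 C=76288/13735 H=145869056/27346385] → run H
t=12: vr[A=2048/335 C=76288/13735 H=159933696/27346385] → run C
t=13: vr[A=2048/335 H=159933696/27346385] → run H
t=14: vr[A=2048/335 H=173998336/27346385] → run A
t=15: vr[A=3072/335 H=173998336/27346385] → run H
t=16: vr[A=3072/335 H=188062976/27346385] → run H
t=17: vr[A=3072/335 H=202127616/27346385] → run H
t=18: vr[A=3072/335] → run A
t=19: vr[A=4096/335] → run A
t=20: vr[A=1024/67] → run A
t=21: (idle)
t=22: (idle)
t=23: (idle)
t=24: (idle)
t=25: (idle)
t=26: (idle)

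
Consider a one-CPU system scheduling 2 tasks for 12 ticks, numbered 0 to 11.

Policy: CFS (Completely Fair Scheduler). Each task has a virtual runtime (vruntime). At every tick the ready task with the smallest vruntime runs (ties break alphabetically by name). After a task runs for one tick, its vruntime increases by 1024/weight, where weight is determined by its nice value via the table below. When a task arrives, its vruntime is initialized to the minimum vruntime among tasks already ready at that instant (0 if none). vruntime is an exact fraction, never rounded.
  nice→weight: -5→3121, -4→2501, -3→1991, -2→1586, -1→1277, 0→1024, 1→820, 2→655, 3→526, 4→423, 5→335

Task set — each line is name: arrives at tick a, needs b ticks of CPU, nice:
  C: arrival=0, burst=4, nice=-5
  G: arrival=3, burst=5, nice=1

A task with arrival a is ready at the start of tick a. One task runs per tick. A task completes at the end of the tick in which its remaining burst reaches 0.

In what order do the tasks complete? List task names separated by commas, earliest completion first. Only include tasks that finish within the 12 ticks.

completion order = C, G

t=0: vr[C=0] → run C
t=1: vr[C=1024/3121] → run C
t=2: vr[C=2048/3121] → run C
t=3: vr[C=3072/3121 G=3072/3121] → run C
t=4: vr[G=3072/3121] → run G
t=5: vr[G=1428736/639805] → run G
t=6: vr[G=2227712/639805] → run G
t=7: vr[G=3026688/639805] → run G
t=8: vr[G=3825664/639805] → run G
t=9: (idle)
t=10: (idle)
t=11: (idle)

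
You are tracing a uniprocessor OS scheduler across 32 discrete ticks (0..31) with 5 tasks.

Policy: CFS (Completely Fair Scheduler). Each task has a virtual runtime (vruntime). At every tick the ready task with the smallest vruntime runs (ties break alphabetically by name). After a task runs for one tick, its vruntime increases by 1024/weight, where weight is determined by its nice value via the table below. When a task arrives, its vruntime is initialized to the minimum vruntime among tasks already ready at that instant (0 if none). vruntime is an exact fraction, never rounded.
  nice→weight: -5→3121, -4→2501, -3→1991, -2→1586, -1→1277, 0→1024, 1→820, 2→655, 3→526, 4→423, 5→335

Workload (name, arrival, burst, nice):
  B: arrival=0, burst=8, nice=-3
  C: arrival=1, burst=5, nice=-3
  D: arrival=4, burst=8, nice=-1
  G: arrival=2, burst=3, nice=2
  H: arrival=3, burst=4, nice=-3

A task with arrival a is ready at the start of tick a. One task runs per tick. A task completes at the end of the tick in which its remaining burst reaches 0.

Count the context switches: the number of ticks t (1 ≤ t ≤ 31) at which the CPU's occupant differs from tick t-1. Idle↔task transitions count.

t=0: vr[B=0] → run B
t=1: vr[B=1024/1991 C=1024/1991] → run B
t=2: vr[B=2048/1991 C=1024/1991 G=1024/1991] → run C
t=3: vr[B=2048/1991 C=2048/1991 G=1024/1991 H=1024/1991] → run G
t=4: vr[B=2048/1991 C=2048/1991 D=1024/1991 G=2709504/1304105 H=1024/1991] → run D
t=5: vr[B=2048/1991 C=2048/1991 D=3346432/2542507 G=2709504/1304105 H=1024/1991] → run H
t=6: vr[B=2048/1991 C=2048/1991 D=3346432/2542507 G=2709504/1304105 H=2048/1991] → run B
t=7: vr[B=3072/1991 C=2048/1991 D=3346432/2542507 G=2709504/1304105 H=2048/1991] → run C
t=8: vr[B=3072/1991 C=3072/1991 D=3346432/2542507 G=2709504/1304105 H=2048/1991] → run H
t=9: vr[B=3072/1991 C=3072/1991 D=3346432/2542507 G=2709504/1304105 H=3072/1991] → run D
t=10: vr[B=3072/1991 C=3072/1991 D=5385216/2542507 G=2709504/1304105 H=3072/1991] → run B
t=11: vr[B=4096/1991 C=3072/1991 D=5385216/2542507 G=2709504/1304105 H=3072/1991] → run C
t=12: vr[B=4096/1991 C=4096/1991 D=5385216/2542507 G=2709504/1304105 H=3072/1991] → run H
t=13: vr[B=4096/1991 C=4096/1991 D=5385216/2542507 G=2709504/1304105 H=4096/1991] → run B
t=14: vr[B=5120/1991 C=4096/1991 D=5385216/2542507 G=2709504/1304105 H=4096/1991] → run C
t=15: vr[B=5120/1991 C=5120/1991 D=5385216/2542507 G=2709504/1304105 H=4096/1991] → run H
t=16: vr[B=5120/1991 C=5120/1991 D=5385216/2542507 G=2709504/1304105] → run G
t=17: vr[B=5120/1991 C=5120/1991 D=5385216/2542507 G=4748288/1304105] → run D
t=18: vr[B=5120/1991 C=5120/1991 D=7424000/2542507 G=4748288/1304105] → run B
t=19: vr[B=6144/1991 C=5120/1991 D=7424000/2542507 G=4748288/1304105] → run C
t=20: vr[B=6144/1991 D=7424000/2542507 G=4748288/1304105] → run D
t=21: vr[B=6144/1991 D=9462784/2542507 G=4748288/1304105] → run B
t=22: vr[B=7168/1991 D=9462784/2542507 G=4748288/1304105] → run B
t=23: vr[D=9462784/2542507 G=4748288/1304105] → run G
t=24: vr[D=9462784/2542507] → run D
t=25: vr[D=11501568/2542507] → run D
t=26: vr[D=13540352/2542507] → run D
t=27: vr[D=15579136/2542507] → run D
t=28: (idle)
t=29: (idle)
t=30: (idle)
t=31: (idle)

context switches = 23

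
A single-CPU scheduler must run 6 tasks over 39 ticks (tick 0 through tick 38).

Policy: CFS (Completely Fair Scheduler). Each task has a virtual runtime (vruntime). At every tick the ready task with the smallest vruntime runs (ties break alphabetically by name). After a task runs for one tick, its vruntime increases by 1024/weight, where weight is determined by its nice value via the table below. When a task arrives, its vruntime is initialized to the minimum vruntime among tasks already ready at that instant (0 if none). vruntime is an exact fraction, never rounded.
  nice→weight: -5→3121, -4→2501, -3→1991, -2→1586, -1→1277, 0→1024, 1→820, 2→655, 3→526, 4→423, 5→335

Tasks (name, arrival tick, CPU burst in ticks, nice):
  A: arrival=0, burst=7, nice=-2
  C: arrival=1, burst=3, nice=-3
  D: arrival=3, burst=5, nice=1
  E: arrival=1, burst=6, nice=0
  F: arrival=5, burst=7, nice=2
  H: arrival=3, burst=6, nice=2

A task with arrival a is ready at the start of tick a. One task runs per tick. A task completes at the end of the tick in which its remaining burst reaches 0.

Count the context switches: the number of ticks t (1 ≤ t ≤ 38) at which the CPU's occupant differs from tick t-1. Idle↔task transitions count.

context switches = 33

t=0: vr[A=0] → run A
t=1: vr[A=512/793 C=512/793 E=512/793] → run A
t=2: vr[A=1024/793 C=512/793 E=512/793] → run C
t=3: vr[A=1024/793 C=1831424/1578863 D=512/793 E=512/793 H=512/793] → run D
t=4: vr[A=1024/793 C=1831424/1578863 D=307968/162565 E=512/793 H=512/793] → run E
t=5: vr[A=1024/793 C=1831424/1578863 D=307968/162565 E=1305/793 F=512/793 H=512/793] → run F
t=6: vr[A=1024/793 C=1831424/1578863 D=307968/162565 E=1305/793 F=1147392/519415 H=512/793] → run H
t=7: vr[A=1024/793 C=1831424/1578863 D=307968/162565 E=1305/793 F=1147392/519415 H=1147392/519415] → run C
t=8: vr[A=1024/793 C=2643456/1578863 D=307968/162565 E=1305/793 F=1147392/519415 H=1147392/519415] → run A
t=9: vr[A=1536/793 C=2643456/1578863 D=307968/162565 E=1305/793 F=1147392/519415 H=1147392/519415] → run E
t=10: vr[A=1536/793 C=2643456/1578863 D=307968/162565 E=2098/793 F=1147392/519415 H=1147392/519415] → run C
t=11: vr[A=1536/793 D=307968/162565 E=2098/793 F=1147392/519415 H=1147392/519415] → run D
t=12: vr[A=1536/793 D=510976/162565 E=2098/793 F=1147392/519415 H=1147392/519415] → run A
t=13: vr[A=2048/793 D=510976/162565 E=2098/793 F=1147392/519415 H=1147392/519415] → run F
t=14: vr[A=2048/793 D=510976/162565 E=2098/793 F=1959424/519415 H=1147392/519415] → run H
t=15: vr[A=2048/793 D=510976/162565 E=2098/793 F=1959424/519415 H=1959424/519415] → run A
t=16: vr[A=2560/793 D=510976/162565 E=2098/793 F=1959424/519415 H=1959424/519415] → run E
t=17: vr[A=2560/793 D=510976/162565 E=2891/793 F=1959424/519415 H=1959424/519415] → run D
t=18: vr[A=2560/793 D=713984/162565 E=2891/793 F=1959424/519415 H=1959424/519415] → run A
t=19: vr[A=3072/793 D=713984/162565 E=2891/793 F=1959424/519415 H=1959424/519415] → run E
t=20: vr[A=3072/793 D=713984/162565 E=3684/793 F=1959424/519415 H=1959424/519415] → run F
t=21: vr[A=3072/793 D=713984/162565 E=3684/793 F=2771456/519415 H=1959424/519415] → run H
t=22: vr[A=3072/793 D=713984/162565 E=3684/793 F=2771456/519415 H=2771456/519415] → run A
t=23: vr[D=713984/162565 E=3684/793 F=2771456/519415 H=2771456/519415] → run D
t=24: vr[D=916992/162565 E=3684/793 F=2771456/519415 H=2771456/519415] → run E
t=25: vr[D=916992/162565 E=4477/793 F=2771456/519415 H=2771456/519415] → run F
t=26: vr[D=916992/162565 E=4477/793 F=3583488/519415 H=2771456/519415] → run H
t=27: vr[D=916992/162565 E=4477/793 F=3583488/519415 H=3583488/519415] → run D
t=28: vr[E=4477/793 F=3583488/519415 H=3583488/519415] → run E
t=29: vr[F=3583488/519415 H=3583488/519415] → run F
t=30: vr[F=879104/103883 H=3583488/519415] → run H
t=31: vr[F=879104/103883 H=879104/103883] → run F
t=32: vr[F=5207552/519415 H=879104/103883] → run H
t=33: vr[F=5207552/519415] → run F
t=34: (idle)
t=35: (idle)
t=36: (idle)
t=37: (idle)
t=38: (idle)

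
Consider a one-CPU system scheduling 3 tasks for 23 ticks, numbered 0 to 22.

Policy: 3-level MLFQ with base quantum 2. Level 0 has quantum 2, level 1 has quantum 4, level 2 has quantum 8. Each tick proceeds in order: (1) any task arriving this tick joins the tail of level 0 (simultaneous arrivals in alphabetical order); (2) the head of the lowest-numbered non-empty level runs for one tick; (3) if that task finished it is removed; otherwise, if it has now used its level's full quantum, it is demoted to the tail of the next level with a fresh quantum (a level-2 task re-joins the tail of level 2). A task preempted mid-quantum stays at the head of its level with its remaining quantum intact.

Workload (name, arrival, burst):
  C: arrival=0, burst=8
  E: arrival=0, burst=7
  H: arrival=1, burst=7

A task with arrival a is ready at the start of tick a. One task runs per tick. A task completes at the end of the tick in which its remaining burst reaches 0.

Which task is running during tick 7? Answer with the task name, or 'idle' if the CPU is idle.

running at tick 7 = C

t=0: L0/L1/L2 = CE/-/- → run C
t=1: L0/L1/L2 = CEH/-/- → run C
t=2: L0/L1/L2 = EH/C/- → run E
t=3: L0/L1/L2 = EH/C/- → run E
t=4: L0/L1/L2 = H/CE/- → run H
t=5: L0/L1/L2 = H/CE/- → run H
t=6: L0/L1/L2 = -/CEH/- → run C
t=7: L0/L1/L2 = -/CEH/- → run C
t=8: L0/L1/L2 = -/CEH/- → run C
t=9: L0/L1/L2 = -/CEH/- → run C
t=10: L0/L1/L2 = -/EH/C → run E
t=11: L0/L1/L2 = -/EH/C → run E
t=12: L0/L1/L2 = -/EH/C → run E
t=13: L0/L1/L2 = -/EH/C → run E
t=14: L0/L1/L2 = -/H/CE → run H
t=15: L0/L1/L2 = -/H/CE → run H
t=16: L0/L1/L2 = -/H/CE → run H
t=17: L0/L1/L2 = -/H/CE → run H
t=18: L0/L1/L2 = -/-/CEH → run C
t=19: L0/L1/L2 = -/-/CEH → run C
t=20: L0/L1/L2 = -/-/EH → run E
t=21: L0/L1/L2 = -/-/H → run H
t=22: (idle)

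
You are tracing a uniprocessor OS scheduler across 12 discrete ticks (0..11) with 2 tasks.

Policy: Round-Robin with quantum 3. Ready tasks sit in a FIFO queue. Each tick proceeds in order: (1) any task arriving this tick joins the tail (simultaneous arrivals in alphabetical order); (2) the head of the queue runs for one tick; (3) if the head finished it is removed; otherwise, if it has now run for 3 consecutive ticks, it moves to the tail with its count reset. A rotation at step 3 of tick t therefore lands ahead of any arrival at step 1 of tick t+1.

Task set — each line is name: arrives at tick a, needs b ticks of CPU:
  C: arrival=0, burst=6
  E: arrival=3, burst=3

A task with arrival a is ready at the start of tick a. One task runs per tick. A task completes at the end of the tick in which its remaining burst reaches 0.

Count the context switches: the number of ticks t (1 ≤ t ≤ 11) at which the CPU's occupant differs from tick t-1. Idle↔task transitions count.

t=0: queue=[C] q_used=0 → run C
t=1: queue=[C] q_used=1 → run C
t=2: queue=[C] q_used=2 → run C
t=3: queue=[C,E] q_used=0 → run C
t=4: queue=[C,E] q_used=1 → run C
t=5: queue=[C,E] q_used=2 → run C
t=6: queue=[E] q_used=0 → run E
t=7: queue=[E] q_used=1 → run E
t=8: queue=[E] q_used=2 → run E
t=9: (idle)
t=10: (idle)
t=11: (idle)

context switches = 2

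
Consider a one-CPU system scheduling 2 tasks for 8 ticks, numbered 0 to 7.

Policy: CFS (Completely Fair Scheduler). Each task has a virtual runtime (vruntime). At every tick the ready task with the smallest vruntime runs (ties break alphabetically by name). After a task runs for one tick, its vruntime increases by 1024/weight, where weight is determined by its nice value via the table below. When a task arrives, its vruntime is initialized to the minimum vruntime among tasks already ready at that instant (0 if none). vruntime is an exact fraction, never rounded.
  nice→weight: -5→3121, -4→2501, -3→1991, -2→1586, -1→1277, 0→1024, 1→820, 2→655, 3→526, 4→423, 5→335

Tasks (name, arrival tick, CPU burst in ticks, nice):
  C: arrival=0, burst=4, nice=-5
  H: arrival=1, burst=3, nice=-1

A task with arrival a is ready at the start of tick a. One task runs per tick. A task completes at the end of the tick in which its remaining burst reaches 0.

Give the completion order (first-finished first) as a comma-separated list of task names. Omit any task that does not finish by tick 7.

completion order = C, H

t=0: vr[C=0] → run C
t=1: vr[C=1024/3121 H=1024/3121] → run C
t=2: vr[C=2048/3121 H=1024/3121] → run H
t=3: vr[C=2048/3121 H=4503552/3985517] → run C
t=4: vr[C=3072/3121 H=4503552/3985517] → run C
t=5: vr[H=4503552/3985517] → run H
t=6: vr[H=7699456/3985517] → run H
t=7: (idle)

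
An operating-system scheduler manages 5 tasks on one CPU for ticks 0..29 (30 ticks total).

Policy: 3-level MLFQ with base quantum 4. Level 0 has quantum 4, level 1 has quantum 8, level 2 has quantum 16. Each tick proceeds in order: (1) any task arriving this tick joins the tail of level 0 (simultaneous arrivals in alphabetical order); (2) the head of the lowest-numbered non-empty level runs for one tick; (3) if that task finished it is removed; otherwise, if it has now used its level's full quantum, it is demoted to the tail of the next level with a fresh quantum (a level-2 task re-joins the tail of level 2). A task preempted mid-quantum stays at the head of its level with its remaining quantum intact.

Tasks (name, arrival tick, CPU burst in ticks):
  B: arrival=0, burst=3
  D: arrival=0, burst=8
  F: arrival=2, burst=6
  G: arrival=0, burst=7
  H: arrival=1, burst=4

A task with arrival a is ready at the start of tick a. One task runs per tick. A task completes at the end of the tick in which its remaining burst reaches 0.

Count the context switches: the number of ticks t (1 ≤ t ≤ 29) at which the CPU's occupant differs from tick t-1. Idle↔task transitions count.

context switches = 8

t=0: L0/L1/L2 = BDG/-/- → run B
t=1: L0/L1/L2 = BDGH/-/- → run B
t=2: L0/L1/L2 = BDGHF/-/- → run B
t=3: L0/L1/L2 = DGHF/-/- → run D
t=4: L0/L1/L2 = DGHF/-/- → run D
t=5: L0/L1/L2 = DGHF/-/- → run D
t=6: L0/L1/L2 = DGHF/-/- → run D
t=7: L0/L1/L2 = GHF/D/- → run G
t=8: L0/L1/L2 = GHF/D/- → run G
t=9: L0/L1/L2 = GHF/D/- → run G
t=10: L0/L1/L2 = GHF/D/- → run G
t=11: L0/L1/L2 = HF/DG/- → run H
t=12: L0/L1/L2 = HF/DG/- → run H
t=13: L0/L1/L2 = HF/DG/- → run H
t=14: L0/L1/L2 = HF/DG/- → run H
t=15: L0/L1/L2 = F/DG/- → run F
t=16: L0/L1/L2 = F/DG/- → run F
t=17: L0/L1/L2 = F/DG/- → run F
t=18: L0/L1/L2 = F/DG/- → run F
t=19: L0/L1/L2 = -/DGF/- → run D
t=20: L0/L1/L2 = -/DGF/- → run D
t=21: L0/L1/L2 = -/DGF/- → run D
t=22: L0/L1/L2 = -/DGF/- → run D
t=23: L0/L1/L2 = -/GF/- → run G
t=24: L0/L1/L2 = -/GF/- → run G
t=25: L0/L1/L2 = -/GF/- → run G
t=26: L0/L1/L2 = -/F/- → run F
t=27: L0/L1/L2 = -/F/- → run F
t=28: (idle)
t=29: (idle)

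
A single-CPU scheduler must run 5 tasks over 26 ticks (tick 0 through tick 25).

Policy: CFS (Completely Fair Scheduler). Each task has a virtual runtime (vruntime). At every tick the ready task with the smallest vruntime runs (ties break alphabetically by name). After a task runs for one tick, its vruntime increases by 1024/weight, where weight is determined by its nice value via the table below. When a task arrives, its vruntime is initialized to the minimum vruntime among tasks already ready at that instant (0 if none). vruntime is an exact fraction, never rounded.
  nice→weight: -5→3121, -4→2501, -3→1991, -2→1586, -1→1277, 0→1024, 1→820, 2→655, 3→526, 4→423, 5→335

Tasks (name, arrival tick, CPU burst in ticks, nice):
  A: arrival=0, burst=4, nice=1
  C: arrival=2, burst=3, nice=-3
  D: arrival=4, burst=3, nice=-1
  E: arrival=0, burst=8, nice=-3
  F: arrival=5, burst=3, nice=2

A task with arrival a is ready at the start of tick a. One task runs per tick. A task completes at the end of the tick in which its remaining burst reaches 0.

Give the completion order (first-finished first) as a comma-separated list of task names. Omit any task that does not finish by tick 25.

t=0: vr[A=0 E=0] → run A
t=1: vr[A=256/205 E=0] → run E
t=2: vr[A=256/205 C=1024/1991 E=1024/1991] → run C
t=3: vr[A=256/205 C=2048/1991 E=1024/1991] → run E
t=4: vr[A=256/205 C=2048/1991 D=2048/1991 E=2048/1991] → run C
t=5: vr[A=256/205 C=3072/1991 D=2048/1991 E=2048/1991 F=2048/1991] → run D
t=6: vr[A=256/205 C=3072/1991 D=4654080/2542507 E=2048/1991 F=2048/1991] → run E
t=7: vr[A=256/205 C=3072/1991 D=4654080/2542507 E=3072/1991 F=2048/1991] → run F
t=8: vr[A=256/205 C=3072/1991 D=4654080/2542507 E=3072/1991 F=3380224/1304105] → run A
t=9: vr[A=512/205 C=3072/1991 D=4654080/2542507 E=3072/1991 F=3380224/1304105] → run C
t=10: vr[A=512/205 D=4654080/2542507 E=3072/1991 F=3380224/1304105] → run E
t=11: vr[A=512/205 D=4654080/2542507 E=4096/1991 F=3380224/1304105] → run D
t=12: vr[A=512/205 D=6692864/2542507 E=4096/1991 F=3380224/1304105] → run E
t=13: vr[A=512/205 D=6692864/2542507 E=5120/1991 F=3380224/1304105] → run A
t=14: vr[A=768/205 D=6692864/2542507 E=5120/1991 F=3380224/1304105] → run E
t=15: vr[A=768/205 D=6692864/2542507 E=6144/1991 F=3380224/1304105] → run F
t=16: vr[A=768/205 D=6692864/2542507 E=6144/1991 F=5419008/1304105] → run D
t=17: vr[A=768/205 E=6144/1991 F=5419008/1304105] → run E
t=18: vr[A=768/205 E=7168/1991 F=5419008/1304105] → run E
t=19: vr[A=768/205 F=5419008/1304105] → run A
t=20: vr[F=5419008/1304105] → run F
t=21: (idle)
t=22: (idle)
t=23: (idle)
t=24: (idle)
t=25: (idle)

completion order = C, D, E, A, F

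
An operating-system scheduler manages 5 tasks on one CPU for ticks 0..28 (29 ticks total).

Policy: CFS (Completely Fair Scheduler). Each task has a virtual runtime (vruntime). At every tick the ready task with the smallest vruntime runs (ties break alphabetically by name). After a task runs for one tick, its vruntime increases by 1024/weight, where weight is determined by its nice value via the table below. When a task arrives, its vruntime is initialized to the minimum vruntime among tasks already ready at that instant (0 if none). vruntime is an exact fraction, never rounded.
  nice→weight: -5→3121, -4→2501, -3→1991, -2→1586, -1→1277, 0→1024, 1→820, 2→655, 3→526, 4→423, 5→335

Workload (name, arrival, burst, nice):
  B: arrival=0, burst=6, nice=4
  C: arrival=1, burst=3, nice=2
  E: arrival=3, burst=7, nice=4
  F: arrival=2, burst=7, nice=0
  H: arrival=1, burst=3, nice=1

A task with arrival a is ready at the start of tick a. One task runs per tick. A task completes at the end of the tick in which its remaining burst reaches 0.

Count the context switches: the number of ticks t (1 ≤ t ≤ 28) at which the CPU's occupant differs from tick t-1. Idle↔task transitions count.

t=0: vr[B=0] → run B
t=1: vr[B=1024/423 C=1024/423 H=1024/423] → run B
t=2: vr[B=2048/423 C=1024/423 F=1024/423 H=1024/423] → run C
t=3: vr[B=2048/423 C=1103872/277065 E=1024/423 F=1024/423 H=1024/423] → run E
t=4: vr[B=2048/423 C=1103872/277065 E=2048/423 F=1024/423 H=1024/423] → run F
t=5: vr[B=2048/423 C=1103872/277065 E=2048/423 F=1447/423 H=1024/423] → run H
t=6: vr[B=2048/423 C=1103872/277065 E=2048/423 F=1447/423 H=318208/86715] → run F
t=7: vr[B=2048/423 C=1103872/277065 E=2048/423 F=1870/423 H=318208/86715] → run H
t=8: vr[B=2048/423 C=1103872/277065 E=2048/423 F=1870/423 H=426496/86715] → run C
t=9: vr[B=2048/423 C=1537024/277065 E=2048/423 F=1870/423 H=426496/86715] → run F
t=10: vr[B=2048/423 C=1537024/277065 E=2048/423 F=2293/423 H=426496/86715] → run B
t=11: vr[B=1024/141 C=1537024/277065 E=2048/423 F=2293/423 H=426496/86715] → run E
t=12: vr[B=1024/141 C=1537024/277065 E=1024/141 F=2293/423 H=426496/86715] → run H
t=13: vr[B=1024/141 C=1537024/277065 E=1024/141 F=2293/423] → run F
t=14: vr[B=1024/141 C=1537024/277065 E=1024/141 F=2716/423] → run C
t=15: vr[B=1024/141 E=1024/141 F=2716/423] → run F
t=16: vr[B=1024/141 E=1024/141 F=3139/423] → run B
t=17: vr[B=4096/423 E=1024/141 F=3139/423] → run E
t=18: vr[B=4096/423 E=4096/423 F=3139/423] → run F
t=19: vr[B=4096/423 E=4096/423 F=3562/423] → run F
t=20: vr[B=4096/423 E=4096/423] → run B
t=21: vr[B=5120/423 E=4096/423] → run E
t=22: vr[B=5120/423 E=5120/423] → run B
t=23: vr[E=5120/423] → run E
t=24: vr[E=2048/141] → run E
t=25: vr[E=7168/423] → run E
t=26: (idle)
t=27: (idle)
t=28: (idle)

context switches = 22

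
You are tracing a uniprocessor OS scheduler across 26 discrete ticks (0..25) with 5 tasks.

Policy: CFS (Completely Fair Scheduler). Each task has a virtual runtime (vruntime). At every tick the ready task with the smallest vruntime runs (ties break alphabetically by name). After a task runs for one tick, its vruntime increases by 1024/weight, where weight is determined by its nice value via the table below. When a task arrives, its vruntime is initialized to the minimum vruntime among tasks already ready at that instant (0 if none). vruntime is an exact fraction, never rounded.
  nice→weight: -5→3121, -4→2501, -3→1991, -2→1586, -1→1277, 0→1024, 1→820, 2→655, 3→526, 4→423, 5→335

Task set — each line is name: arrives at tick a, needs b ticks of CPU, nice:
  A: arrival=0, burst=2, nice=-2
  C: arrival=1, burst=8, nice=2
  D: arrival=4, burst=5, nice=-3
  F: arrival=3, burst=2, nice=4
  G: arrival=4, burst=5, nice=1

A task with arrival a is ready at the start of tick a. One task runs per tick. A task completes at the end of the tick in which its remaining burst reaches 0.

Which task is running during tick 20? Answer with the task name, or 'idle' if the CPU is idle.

t=0: vr[A=0] → run A
t=1: vr[A=512/793 C=512/793] → run A
t=2: vr[C=512/793] → run C
t=3: vr[C=1147392/519415 F=1147392/519415] → run C
t=4: vr[C=1959424/519415 D=1147392/519415 F=1147392/519415 G=1147392/519415] → run D
t=5: vr[C=1959424/519415 D=2816338432/1034155265 F=1147392/519415 G=1147392/519415] → run F
t=6: vr[C=1959424/519415 D=2816338432/1034155265 F=1017227776/219712545 G=1147392/519415] → run G
t=7: vr[C=1959424/519415 D=2816338432/1034155265 F=1017227776/219712545 G=14727424/4259203] → run D
t=8: vr[C=1959424/519415 D=3348219392/1034155265 F=1017227776/219712545 G=14727424/4259203] → run D
t=9: vr[C=1959424/519415 D=3880100352/1034155265 F=1017227776/219712545 G=14727424/4259203] → run G
t=10: vr[C=1959424/519415 D=3880100352/1034155265 F=1017227776/219712545 G=100231168/21296015] → run D
t=11: vr[C=1959424/519415 D=4411981312/1034155265 F=1017227776/219712545 G=100231168/21296015] → run C
t=12: vr[C=2771456/519415 D=4411981312/1034155265 F=1017227776/219712545 G=100231168/21296015] → run D
t=13: vr[C=2771456/519415 F=1017227776/219712545 G=100231168/21296015] → run F
t=14: vr[C=2771456/519415 G=100231168/21296015] → run G
t=15: vr[C=2771456/519415 G=126825216/21296015] → run C
t=16: vr[C=3583488/519415 G=126825216/21296015] → run G
t=17: vr[C=3583488/519415 G=153419264/21296015] → run C
t=18: vr[C=879104/103883 G=153419264/21296015] → run G
t=19: vr[C=879104/103883] → run C
t=20: vr[C=5207552/519415] → run C
t=21: vr[C=6019584/519415] → run C
t=22: (idle)
t=23: (idle)
t=24: (idle)
t=25: (idle)

running at tick 20 = C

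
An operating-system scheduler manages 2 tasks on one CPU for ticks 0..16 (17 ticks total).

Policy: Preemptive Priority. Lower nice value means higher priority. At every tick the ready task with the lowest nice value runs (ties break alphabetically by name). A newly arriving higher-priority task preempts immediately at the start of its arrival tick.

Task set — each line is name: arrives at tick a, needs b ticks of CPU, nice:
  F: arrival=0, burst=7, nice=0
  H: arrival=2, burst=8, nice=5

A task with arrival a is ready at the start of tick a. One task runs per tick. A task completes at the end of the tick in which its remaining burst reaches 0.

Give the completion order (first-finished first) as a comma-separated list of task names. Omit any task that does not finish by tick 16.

completion order = F, H

t=0: ready={F} → run F
t=1: ready={F} → run F
t=2: ready={F,H} → run F
t=3: ready={F,H} → run F
t=4: ready={F,H} → run F
t=5: ready={F,H} → run F
t=6: ready={F,H} → run F
t=7: ready={H} → run H
t=8: ready={H} → run H
t=9: ready={H} → run H
t=10: ready={H} → run H
t=11: ready={H} → run H
t=12: ready={H} → run H
t=13: ready={H} → run H
t=14: ready={H} → run H
t=15: (idle)
t=16: (idle)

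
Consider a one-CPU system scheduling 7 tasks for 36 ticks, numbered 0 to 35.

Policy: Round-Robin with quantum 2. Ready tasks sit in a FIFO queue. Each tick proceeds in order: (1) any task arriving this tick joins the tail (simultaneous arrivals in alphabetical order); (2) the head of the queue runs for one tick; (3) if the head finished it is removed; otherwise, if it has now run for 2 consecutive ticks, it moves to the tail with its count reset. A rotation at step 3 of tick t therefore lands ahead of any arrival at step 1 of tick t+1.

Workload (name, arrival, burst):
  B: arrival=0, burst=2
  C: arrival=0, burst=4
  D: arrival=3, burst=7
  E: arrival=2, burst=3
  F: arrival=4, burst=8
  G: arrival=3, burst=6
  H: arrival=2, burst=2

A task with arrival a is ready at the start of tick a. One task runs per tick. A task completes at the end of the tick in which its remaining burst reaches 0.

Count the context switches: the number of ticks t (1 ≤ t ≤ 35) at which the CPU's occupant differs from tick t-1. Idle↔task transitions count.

context switches = 17

t=0: queue=[B,C] q_used=0 → run B
t=1: queue=[B,C] q_used=1 → run B
t=2: queue=[C,E,H] q_used=0 → run C
t=3: queue=[C,E,H,D,G] q_used=1 → run C
t=4: queue=[E,H,D,G,C,F] q_used=0 → run E
t=5: queue=[E,H,D,G,C,F] q_used=1 → run E
t=6: queue=[H,D,G,C,F,E] q_used=0 → run H
t=7: queue=[H,D,G,C,F,E] q_used=1 → run H
t=8: queue=[D,G,C,F,E] q_used=0 → run D
t=9: queue=[D,G,C,F,E] q_used=1 → run D
t=10: queue=[G,C,F,E,D] q_used=0 → run G
t=11: queue=[G,C,F,E,D] q_used=1 → run G
t=12: queue=[C,F,E,D,G] q_used=0 → run C
t=13: queue=[C,F,E,D,G] q_used=1 → run C
t=14: queue=[F,E,D,G] q_used=0 → run F
t=15: queue=[F,E,D,G] q_used=1 → run F
t=16: queue=[E,D,G,F] q_used=0 → run E
t=17: queue=[D,G,F] q_used=0 → run D
t=18: queue=[D,G,F] q_used=1 → run D
t=19: queue=[G,F,D] q_used=0 → run G
t=20: queue=[G,F,D] q_used=1 → run G
t=21: queue=[F,D,G] q_used=0 → run F
t=22: queue=[F,D,G] q_used=1 → run F
t=23: queue=[D,G,F] q_used=0 → run D
t=24: queue=[D,G,F] q_used=1 → run D
t=25: queue=[G,F,D] q_used=0 → run G
t=26: queue=[G,F,D] q_used=1 → run G
t=27: queue=[F,D] q_used=0 → run F
t=28: queue=[F,D] q_used=1 → run F
t=29: queue=[D,F] q_used=0 → run D
t=30: queue=[F] q_used=0 → run F
t=31: queue=[F] q_used=1 → run F
t=32: (idle)
t=33: (idle)
t=34: (idle)
t=35: (idle)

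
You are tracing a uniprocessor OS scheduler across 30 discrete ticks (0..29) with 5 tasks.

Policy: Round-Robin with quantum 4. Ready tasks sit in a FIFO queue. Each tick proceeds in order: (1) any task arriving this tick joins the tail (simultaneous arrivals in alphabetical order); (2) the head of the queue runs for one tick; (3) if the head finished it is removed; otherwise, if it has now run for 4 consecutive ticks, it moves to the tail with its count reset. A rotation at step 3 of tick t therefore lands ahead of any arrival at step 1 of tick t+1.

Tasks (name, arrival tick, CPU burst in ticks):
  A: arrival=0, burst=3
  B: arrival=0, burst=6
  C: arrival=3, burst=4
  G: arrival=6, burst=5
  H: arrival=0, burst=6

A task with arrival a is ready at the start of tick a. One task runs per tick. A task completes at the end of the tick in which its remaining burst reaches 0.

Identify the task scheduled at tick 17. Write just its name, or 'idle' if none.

t=0: queue=[A,B,H] q_used=0 → run A
t=1: queue=[A,B,H] q_used=1 → run A
t=2: queue=[A,B,H] q_used=2 → run A
t=3: queue=[B,H,C] q_used=0 → run B
t=4: queue=[B,H,C] q_used=1 → run B
t=5: queue=[B,H,C] q_used=2 → run B
t=6: queue=[B,H,C,G] q_used=3 → run B
t=7: queue=[H,C,G,B] q_used=0 → run H
t=8: queue=[H,C,G,B] q_used=1 → run H
t=9: queue=[H,C,G,B] q_used=2 → run H
t=10: queue=[H,C,G,B] q_used=3 → run H
t=11: queue=[C,G,B,H] q_used=0 → run C
t=12: queue=[C,G,B,H] q_used=1 → run C
t=13: queue=[C,G,B,H] q_used=2 → run C
t=14: queue=[C,G,B,H] q_used=3 → run C
t=15: queue=[G,B,H] q_used=0 → run G
t=16: queue=[G,B,H] q_used=1 → run G
t=17: queue=[G,B,H] q_used=2 → run G
t=18: queue=[G,B,H] q_used=3 → run G
t=19: queue=[B,H,G] q_used=0 → run B
t=20: queue=[B,H,G] q_used=1 → run B
t=21: queue=[H,G] q_used=0 → run H
t=22: queue=[H,G] q_used=1 → run H
t=23: queue=[G] q_used=0 → run G
t=24: (idle)
t=25: (idle)
t=26: (idle)
t=27: (idle)
t=28: (idle)
t=29: (idle)

running at tick 17 = G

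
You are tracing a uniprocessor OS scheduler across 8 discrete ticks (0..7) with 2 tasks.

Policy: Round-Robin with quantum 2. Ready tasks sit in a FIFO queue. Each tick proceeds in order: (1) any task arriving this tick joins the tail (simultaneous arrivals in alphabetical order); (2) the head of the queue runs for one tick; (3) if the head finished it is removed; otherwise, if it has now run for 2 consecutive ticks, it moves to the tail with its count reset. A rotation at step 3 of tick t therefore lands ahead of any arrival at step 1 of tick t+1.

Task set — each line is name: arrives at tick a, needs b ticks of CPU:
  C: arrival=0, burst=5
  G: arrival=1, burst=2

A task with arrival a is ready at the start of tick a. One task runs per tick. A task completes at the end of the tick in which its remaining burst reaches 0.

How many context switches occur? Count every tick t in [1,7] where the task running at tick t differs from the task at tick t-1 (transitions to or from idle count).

context switches = 3

t=0: queue=[C] q_used=0 → run C
t=1: queue=[C,G] q_used=1 → run C
t=2: queue=[G,C] q_used=0 → run G
t=3: queue=[G,C] q_used=1 → run G
t=4: queue=[C] q_used=0 → run C
t=5: queue=[C] q_used=1 → run C
t=6: queue=[C] q_used=0 → run C
t=7: (idle)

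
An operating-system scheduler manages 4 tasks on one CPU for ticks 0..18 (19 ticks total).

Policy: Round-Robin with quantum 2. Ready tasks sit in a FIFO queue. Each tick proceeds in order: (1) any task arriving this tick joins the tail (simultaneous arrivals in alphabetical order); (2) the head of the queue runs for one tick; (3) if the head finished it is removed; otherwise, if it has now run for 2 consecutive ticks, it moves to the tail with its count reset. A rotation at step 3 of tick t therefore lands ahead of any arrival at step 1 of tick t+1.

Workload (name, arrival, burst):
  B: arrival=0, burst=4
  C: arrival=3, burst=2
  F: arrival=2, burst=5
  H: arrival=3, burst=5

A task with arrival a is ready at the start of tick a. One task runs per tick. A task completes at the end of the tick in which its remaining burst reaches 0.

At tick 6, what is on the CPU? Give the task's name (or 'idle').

running at tick 6 = C

t=0: queue=[B] q_used=0 → run B
t=1: queue=[B] q_used=1 → run B
t=2: queue=[B,F] q_used=0 → run B
t=3: queue=[B,F,C,H] q_used=1 → run B
t=4: queue=[F,C,H] q_used=0 → run F
t=5: queue=[F,C,H] q_used=1 → run F
t=6: queue=[C,H,F] q_used=0 → run C
t=7: queue=[C,H,F] q_used=1 → run C
t=8: queue=[H,F] q_used=0 → run H
t=9: queue=[H,F] q_used=1 → run H
t=10: queue=[F,H] q_used=0 → run F
t=11: queue=[F,H] q_used=1 → run F
t=12: queue=[H,F] q_used=0 → run H
t=13: queue=[H,F] q_used=1 → run H
t=14: queue=[F,H] q_used=0 → run F
t=15: queue=[H] q_used=0 → run H
t=16: (idle)
t=17: (idle)
t=18: (idle)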